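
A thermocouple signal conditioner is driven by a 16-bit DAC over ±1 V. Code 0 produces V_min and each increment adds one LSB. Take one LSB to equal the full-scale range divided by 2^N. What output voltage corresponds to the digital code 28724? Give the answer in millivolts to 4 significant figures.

Span: 1 V − (-1 V) = 2 V. LSB = 2 V / 2^16.
V_out = V_min + code × LSB = -1 V + 28724 × 2 V / 65536
      = -1 + 0.876587 = -0.123413 V.

-123.4 mV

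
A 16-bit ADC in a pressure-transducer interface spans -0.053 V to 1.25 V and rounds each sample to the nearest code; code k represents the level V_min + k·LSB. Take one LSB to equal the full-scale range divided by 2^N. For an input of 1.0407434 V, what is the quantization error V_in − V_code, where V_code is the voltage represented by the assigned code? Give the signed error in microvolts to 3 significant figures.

The full-scale span is 1.25 − (-0.053) = 1.303 V. LSB = 1.303 V / 2^16 ≈ 19.88 µV.
Position in LSBs: (1.0407434 − (-0.053)) × 65536/1.303 = 55011.1799; rounding gives k = 55011.
V_code = V_min + k × range/2^16 = -0.053 + 55011 × 1.303/65536 = 1.0407398224 V.
e = 1.0407434 − (1.0407398224) = +3.58 µV.

+3.58 µV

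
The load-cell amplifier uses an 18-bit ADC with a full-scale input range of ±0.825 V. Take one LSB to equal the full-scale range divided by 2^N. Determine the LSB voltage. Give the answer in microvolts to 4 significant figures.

6.294 µV

Span: 0.825 V − (-0.825 V) = 1.65 V.
2^18 = 262144 levels.
LSB = 1.65 V ÷ 2^18 = 1.65/262144 V = 6.294 µV.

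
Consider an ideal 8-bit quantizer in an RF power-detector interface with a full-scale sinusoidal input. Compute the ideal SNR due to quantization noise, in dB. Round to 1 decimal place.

49.9 dB

6.02(8) + 1.76 = 48.16 + 1.76 = 49.92 dB.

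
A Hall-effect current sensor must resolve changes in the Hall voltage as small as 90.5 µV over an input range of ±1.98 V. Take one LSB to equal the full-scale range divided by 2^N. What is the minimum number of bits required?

Span: 1.98 V − (-1.98 V) = 3.96 V.
Required number of levels: 3.96/90.5 µV = 43757; smallest N with 2^N ≥ that is 16.

16 bits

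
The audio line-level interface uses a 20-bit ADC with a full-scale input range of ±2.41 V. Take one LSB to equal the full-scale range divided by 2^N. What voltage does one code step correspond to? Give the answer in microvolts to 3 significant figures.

Full-scale range = 2.41 V − (-2.41 V) = 4.82 V.
There are 2^20 = 1048576 steps.
LSB = 4.82 V / 2^20 = 4.60 µV.

4.60 µV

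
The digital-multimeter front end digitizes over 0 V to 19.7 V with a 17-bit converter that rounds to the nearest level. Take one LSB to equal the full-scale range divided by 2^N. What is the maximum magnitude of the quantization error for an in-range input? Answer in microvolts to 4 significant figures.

75.15 µV

V_FS = 19.7 V.
LSB = 19.7 V / 2^17 = 150.299 µV.
Worst-case error for round-to-nearest is half an LSB: 75.15 µV.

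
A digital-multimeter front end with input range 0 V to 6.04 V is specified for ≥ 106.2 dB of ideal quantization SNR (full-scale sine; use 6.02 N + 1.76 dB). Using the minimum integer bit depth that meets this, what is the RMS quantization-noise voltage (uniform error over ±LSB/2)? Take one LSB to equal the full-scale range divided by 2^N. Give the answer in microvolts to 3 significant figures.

Range is 6.04 V.
N ≥ (106.2 − 1.76)/6.02 = 17.349 → N_min = 18.
One LSB is 6.04 V / 262144 = 23.041 µV.
RMS noise = LSB/√12 = 6.65 µV.

6.65 µV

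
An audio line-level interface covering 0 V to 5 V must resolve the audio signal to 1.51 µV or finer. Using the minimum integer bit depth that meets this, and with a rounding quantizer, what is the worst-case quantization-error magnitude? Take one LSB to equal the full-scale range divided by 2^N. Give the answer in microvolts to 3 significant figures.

V_FS = 5 V.
Levels needed ≥ 5/1.51 µV = 3.311e6. 2^22 = 4194304 suffices, so N_min = 22.
One LSB is 5 V / 4194304 = 1.1921 µV.
Max error for round-to-nearest is LSB/2 = 0.596 µV.

0.596 µV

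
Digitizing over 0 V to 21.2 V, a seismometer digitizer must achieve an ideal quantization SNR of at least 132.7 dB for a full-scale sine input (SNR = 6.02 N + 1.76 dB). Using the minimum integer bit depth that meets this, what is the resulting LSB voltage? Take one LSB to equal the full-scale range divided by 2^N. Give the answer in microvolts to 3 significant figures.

5.05 µV

V_FS = 21.2 V.
6.02 N + 1.76 ≥ 132.7 gives N ≥ 21.751, so the minimum integer is 22.
LSB = 21.2 V ÷ 2^22 = 21.2/4194304 V = 5.05 µV.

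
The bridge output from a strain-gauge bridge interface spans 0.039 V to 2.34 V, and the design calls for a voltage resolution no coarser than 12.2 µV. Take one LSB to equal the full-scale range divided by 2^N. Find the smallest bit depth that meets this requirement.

The full-scale span is 2.34 − (0.039) = 2.301 V.
Levels needed ≥ 2.301/12.2 µV = 188600. 2^18 = 262144 suffices, so N_min = 18.

18 bits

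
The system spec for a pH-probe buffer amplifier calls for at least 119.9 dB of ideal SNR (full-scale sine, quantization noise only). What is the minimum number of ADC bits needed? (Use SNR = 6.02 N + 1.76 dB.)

6.02 N + 1.76 ≥ 119.9 gives N ≥ 19.625, so the minimum integer is 20.

20 bits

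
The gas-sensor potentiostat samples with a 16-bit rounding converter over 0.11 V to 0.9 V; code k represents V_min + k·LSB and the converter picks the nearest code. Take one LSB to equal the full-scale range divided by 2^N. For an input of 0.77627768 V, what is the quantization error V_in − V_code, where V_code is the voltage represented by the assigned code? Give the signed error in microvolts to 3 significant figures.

Range = 0.9 − (0.11) = 0.79 V. LSB = 0.79 V / 2^16 ≈ 12.05 µV.
(0.77627768 − (0.11)) / LSB = 0.66627768 × 65536/0.79 = 55272.3722. Nearest integer: k = 55272.
V_code = 0.11 + (55272/65536) × 0.79 = 0.77627319336 V.
Error = V_in − V_code = 0.77627768 − (0.77627319336) = +4.49 µV.

+4.49 µV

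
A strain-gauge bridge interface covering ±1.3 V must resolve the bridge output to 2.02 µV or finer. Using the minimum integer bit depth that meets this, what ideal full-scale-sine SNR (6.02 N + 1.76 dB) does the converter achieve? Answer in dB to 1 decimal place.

128.2 dB

Span: 1.3 V − (-1.3 V) = 2.6 V.
Need 2^N ≥ 2.6 V / 2.02 µV = 1.287e6 → N_min = 21.
Ideal SNR at N = 21: 6.02·21 + 1.76 = 128.2 dB.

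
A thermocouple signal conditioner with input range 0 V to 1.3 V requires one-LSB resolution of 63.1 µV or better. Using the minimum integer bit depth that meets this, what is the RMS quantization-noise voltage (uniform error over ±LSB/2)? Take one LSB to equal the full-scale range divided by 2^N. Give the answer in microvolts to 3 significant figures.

Range is 1.3 V.
Levels needed ≥ 1.3/63.1 µV = 20600. 2^15 = 32768 suffices, so N_min = 15.
One LSB is 1.3 V / 32768 = 39.673 µV.
V_rms = LSB/√12 = 11.5 µV.

11.5 µV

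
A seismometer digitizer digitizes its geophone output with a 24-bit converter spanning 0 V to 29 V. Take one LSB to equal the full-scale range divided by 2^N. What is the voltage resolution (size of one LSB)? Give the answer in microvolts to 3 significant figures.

1.73 µV

Range is 29 V.
2^24 = 16777216 levels.
LSB = 29 V ÷ 2^24 = 29/16777216 V = 1.73 µV.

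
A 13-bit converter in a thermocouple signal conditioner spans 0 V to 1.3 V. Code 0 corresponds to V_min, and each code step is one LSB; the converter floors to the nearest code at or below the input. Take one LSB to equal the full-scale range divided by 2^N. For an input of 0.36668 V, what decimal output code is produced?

Full-scale range = 1.3 V. LSB = 1.3 V / 2^13 ≈ 158.7 µV.
code = ⌊(V_in − V_min)/LSB⌋ = ⌊(V_in − V_min) × 2^13 / range⌋
     = ⌊(0.36668 − (0)) × 8192 / 1.3⌋ = ⌊0.36668 × 8192/1.3⌋
     = ⌊2310.648⌋ = 2310.

2310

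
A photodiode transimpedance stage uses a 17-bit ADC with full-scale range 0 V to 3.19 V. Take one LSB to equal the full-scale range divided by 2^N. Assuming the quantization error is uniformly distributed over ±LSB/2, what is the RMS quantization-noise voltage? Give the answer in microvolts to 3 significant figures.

7.03 µV

V_FS = 3.19 V.
LSB = 3.19 V / 2^17 = 24.338 µV.
For a uniform distribution on [−LSB/2, +LSB/2], V_rms = LSB/√12 = 24.338 µV/3.4641 = 7.03 µV.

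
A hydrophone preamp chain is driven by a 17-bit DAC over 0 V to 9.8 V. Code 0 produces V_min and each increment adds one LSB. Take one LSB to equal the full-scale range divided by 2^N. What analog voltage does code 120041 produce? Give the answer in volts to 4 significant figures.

Span = 9.8 V. LSB = 9.8 V / 2^17.
V_out = 0 + 120041 × (9.8/131072) V
      = 0 V + 8.97523 V = 8.97523 V.

8.975 V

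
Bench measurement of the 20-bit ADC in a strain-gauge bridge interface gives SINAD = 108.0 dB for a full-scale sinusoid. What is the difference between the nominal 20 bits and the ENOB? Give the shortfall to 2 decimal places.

ENOB = (SINAD − 1.76)/6.02 = (108.0 − 1.76)/6.02 = 17.6478 bits.
Shortfall = 20 − 17.6478 = 2.3522 bits.

2.35 bits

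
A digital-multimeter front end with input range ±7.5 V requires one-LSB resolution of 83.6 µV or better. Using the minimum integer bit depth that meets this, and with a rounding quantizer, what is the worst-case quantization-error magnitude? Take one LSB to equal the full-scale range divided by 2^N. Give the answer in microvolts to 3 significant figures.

28.6 µV

Span: 7.5 V − (-7.5 V) = 15 V.
Need 2^N ≥ 15 V / 83.6 µV = 179400 → N_min = 18.
Step size = 15/262144 V = 57.220 µV.
Half an LSB is 28.6 µV.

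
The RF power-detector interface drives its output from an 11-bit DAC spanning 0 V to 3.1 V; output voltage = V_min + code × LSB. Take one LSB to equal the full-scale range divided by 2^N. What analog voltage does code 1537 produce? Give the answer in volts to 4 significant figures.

2.327 V

Full-scale range = 3.1 V. LSB = 3.1 V / 2^11.
V_out = 0 + 1537 × (3.1/2048) V
      = 0 + 2.32651 = 2.32651 V.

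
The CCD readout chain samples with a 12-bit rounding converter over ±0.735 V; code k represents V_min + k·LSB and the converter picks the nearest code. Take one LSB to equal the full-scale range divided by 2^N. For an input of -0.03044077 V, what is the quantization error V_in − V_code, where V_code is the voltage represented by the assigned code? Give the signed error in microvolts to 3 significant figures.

The full-scale span is 0.735 − (-0.735) = 1.47 V. LSB = 1.47 V / 2^12 ≈ 358.9 µV.
Position in LSBs: (-0.03044077 − (-0.735)) × 4096/1.47 = 1963.1800; rounding gives k = 1963.
Reconstructed level: -0.735 + 1963 × 1.47/4096 V = -0.03050537109 V.
Error = V_in − V_code = -0.03044077 − (-0.03050537109) = +64.6 µV.

+64.6 µV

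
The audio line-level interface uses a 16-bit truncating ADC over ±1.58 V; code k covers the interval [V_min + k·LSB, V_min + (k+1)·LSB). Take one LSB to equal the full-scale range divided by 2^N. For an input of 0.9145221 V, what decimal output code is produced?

Full-scale range = 1.58 V − (-1.58 V) = 3.16 V. LSB = 3.16 V / 2^16 ≈ 48.22 µV.
V_in − V_min = 0.9145221 − (-1.58) = 2.4945221 V.
Divide by LSB: 2.4945221 × 65536/3.16 = 51734.4938.
Truncating gives code 51734.

51734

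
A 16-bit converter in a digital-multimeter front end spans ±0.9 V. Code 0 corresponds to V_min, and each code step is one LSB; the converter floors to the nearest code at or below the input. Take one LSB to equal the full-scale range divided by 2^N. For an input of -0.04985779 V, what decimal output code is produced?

Full-scale range = 0.9 V − (-0.9 V) = 1.8 V. LSB = 1.8 V / 2^16 ≈ 27.47 µV.
V_in − V_min = -0.04985779 − (-0.9) = 0.85014221 V.
Divide by LSB: 0.85014221 × 65536/1.8 = 30952.7333.
Truncating gives code 30952.

30952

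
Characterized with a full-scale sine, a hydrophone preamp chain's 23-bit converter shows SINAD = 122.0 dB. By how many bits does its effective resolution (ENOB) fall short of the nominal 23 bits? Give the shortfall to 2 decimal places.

3.03 bits

N_eff = (122.0 − 1.76)/6.02 = 19.9734 bits.
Shortfall = 23 − 19.9734 = 3.0266 bits.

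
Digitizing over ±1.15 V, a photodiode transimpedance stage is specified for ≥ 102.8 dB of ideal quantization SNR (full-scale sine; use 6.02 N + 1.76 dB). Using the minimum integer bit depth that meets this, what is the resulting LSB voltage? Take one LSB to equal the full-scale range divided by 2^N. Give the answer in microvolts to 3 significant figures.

The full-scale span is 1.15 − (-1.15) = 2.3 V.
Solving 6.02 N ≥ 102.8 − 1.76: N ≥ 16.784. Round up → N = 17.
Step size = 2.3/131072 V = 17.5 µV.

17.5 µV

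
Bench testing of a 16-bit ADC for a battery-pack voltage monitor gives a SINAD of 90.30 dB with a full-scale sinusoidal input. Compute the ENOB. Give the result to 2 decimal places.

14.71 bits

(90.30 − 1.76) / 6.02 = 88.54/6.02 = 14.7076 effective bits.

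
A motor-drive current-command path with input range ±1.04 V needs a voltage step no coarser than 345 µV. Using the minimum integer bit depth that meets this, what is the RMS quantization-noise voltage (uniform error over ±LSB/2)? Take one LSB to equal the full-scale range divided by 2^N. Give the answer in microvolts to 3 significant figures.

73.3 µV

Span: 1.04 V − (-1.04 V) = 2.08 V.
Need 2^N ≥ 2.08 V / 345 µV = 6029 → N_min = 13.
One LSB is 2.08 V / 8192 = 253.91 µV.
V_rms = LSB/√12 = 73.3 µV.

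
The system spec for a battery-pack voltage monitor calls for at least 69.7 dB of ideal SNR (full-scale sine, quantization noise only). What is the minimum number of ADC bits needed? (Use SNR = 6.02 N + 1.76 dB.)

12 bits

N ≥ (69.7 − 1.76)/6.02 = 11.286 → N_min = 12.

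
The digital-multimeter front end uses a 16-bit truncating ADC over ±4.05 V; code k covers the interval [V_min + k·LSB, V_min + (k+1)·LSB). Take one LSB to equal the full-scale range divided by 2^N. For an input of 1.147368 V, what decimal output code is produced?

42051

Span: 4.05 V − (-4.05 V) = 8.1 V. LSB = 8.1 V / 2^16 ≈ 123.6 µV.
(V_in − V_min) × 2^16/range = (1.147368 − (-4.05)) × 65536/8.1 = 42051.199.
Floor → code = 42051.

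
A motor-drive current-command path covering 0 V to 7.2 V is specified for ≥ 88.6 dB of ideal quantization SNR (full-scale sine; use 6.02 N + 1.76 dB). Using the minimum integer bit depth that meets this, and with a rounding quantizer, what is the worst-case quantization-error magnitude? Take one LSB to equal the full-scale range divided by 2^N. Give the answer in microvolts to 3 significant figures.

110 µV

Span = 7.2 V.
Required N = ⌈(88.6 − 1.76)/6.02⌉ = ⌈14.425⌉ = 15.
Step size = 7.2/32768 V = 219.73 µV.
|e|_max = LSB/2 = 110 µV.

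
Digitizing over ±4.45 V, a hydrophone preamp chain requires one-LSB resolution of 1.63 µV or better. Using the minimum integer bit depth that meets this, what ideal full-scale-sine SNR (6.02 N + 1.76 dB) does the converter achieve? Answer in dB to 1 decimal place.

Span: 4.45 V − (-4.45 V) = 8.9 V.
Required number of levels: 8.9/1.63 µV = 5.4601e6; smallest N with 2^N ≥ that is 23.
6.02(23) + 1.76 = 140.22 dB.

140.2 dB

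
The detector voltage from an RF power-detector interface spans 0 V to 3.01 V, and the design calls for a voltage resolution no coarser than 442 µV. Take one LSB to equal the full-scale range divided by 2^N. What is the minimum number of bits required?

13 bits

Range is 3.01 V.
Levels needed ≥ 3.01/442 µV = 6810. 2^13 = 8192 suffices, so N_min = 13.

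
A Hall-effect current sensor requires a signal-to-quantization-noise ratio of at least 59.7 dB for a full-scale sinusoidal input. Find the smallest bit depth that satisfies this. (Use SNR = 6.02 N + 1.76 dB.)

10 bits

N ≥ (59.7 − 1.76)/6.02 = 9.625 → N_min = 10.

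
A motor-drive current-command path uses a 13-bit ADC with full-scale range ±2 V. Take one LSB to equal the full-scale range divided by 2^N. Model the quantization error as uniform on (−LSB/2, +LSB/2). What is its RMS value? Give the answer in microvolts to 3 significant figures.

Span: 2 V − (-2 V) = 4 V.
Step size = 4/8192 V = 488.28 µV.
For a uniform distribution on [−LSB/2, +LSB/2], V_rms = LSB/√12 = 488.28 µV/3.4641 = 141 µV.

141 µV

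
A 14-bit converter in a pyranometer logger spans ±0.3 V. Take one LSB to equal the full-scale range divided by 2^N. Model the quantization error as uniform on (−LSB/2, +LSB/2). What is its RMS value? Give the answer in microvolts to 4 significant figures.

10.57 µV

Full-scale range = 0.3 V − (-0.3 V) = 0.6 V.
One LSB is 0.6 V / 16384 = 36.6211 µV.
σ_q = LSB/√12 = 36.6211 µV/3.4641 = 10.57 µV.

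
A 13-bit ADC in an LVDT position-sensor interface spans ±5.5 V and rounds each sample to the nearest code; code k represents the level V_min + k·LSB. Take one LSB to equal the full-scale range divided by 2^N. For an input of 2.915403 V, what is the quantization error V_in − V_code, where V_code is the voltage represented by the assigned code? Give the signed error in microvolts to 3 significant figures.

Range = 5.5 − (-5.5) = 11 V. LSB = 11 V / 2^13 ≈ 1.343 mV.
Position in LSBs: (2.915403 − (-5.5)) × 8192/11 = 6267.1801; rounding gives k = 6267.
V_code = -5.5 + (6267/8192) × 11 = 2.915161133 V.
e = 2.915403 − (2.915161133) = +242 µV.

+242 µV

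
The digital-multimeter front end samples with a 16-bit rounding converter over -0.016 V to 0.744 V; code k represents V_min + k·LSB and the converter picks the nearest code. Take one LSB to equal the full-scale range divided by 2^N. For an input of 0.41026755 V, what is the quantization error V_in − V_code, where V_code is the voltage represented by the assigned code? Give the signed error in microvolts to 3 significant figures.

−3.20 µV

Span: 0.744 V − (-0.016 V) = 0.76 V. LSB = 0.76 V / 2^16 ≈ 11.60 µV.
(0.41026755 − (-0.016)) / LSB = 0.42626755 × 65536/0.76 = 36757.7239. Nearest integer: k = 36758.
V_code = V_min + k × range/2^16 = -0.016 + 36758 × 0.76/65536 = 0.41027075195 V.
e = 0.41026755 − (0.41027075195) = −3.20 µV.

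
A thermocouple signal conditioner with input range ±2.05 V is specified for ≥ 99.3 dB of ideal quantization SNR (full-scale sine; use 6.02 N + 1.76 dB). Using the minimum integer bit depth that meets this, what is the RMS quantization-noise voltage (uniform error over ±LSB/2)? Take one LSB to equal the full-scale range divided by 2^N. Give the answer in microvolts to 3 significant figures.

9.03 µV

Span: 2.05 V − (-2.05 V) = 4.1 V.
Required N = ⌈(99.3 − 1.76)/6.02⌉ = ⌈16.203⌉ = 17.
LSB = 4.1 V / 2^17 = 31.281 µV.
σ_q = LSB/√12 = 31.281 µV/3.4641 = 9.03 µV.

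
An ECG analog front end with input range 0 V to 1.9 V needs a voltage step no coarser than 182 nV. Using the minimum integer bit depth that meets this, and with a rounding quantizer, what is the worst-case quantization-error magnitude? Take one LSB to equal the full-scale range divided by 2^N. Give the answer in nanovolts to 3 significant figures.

Span = 1.9 V.
Required number of levels: 1.9/182 nV = 1.0440e7; smallest N with 2^N ≥ that is 24.
One LSB is 1.9 V / 16777216 = 113.25 nV.
Half an LSB is 56.6 nV.

56.6 nV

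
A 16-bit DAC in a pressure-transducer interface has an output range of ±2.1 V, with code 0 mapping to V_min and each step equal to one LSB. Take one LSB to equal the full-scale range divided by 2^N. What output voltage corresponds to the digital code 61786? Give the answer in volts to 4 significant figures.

Span: 2.1 V − (-2.1 V) = 4.2 V. LSB = 4.2 V / 2^16.
V_out = -2.1 + 61786 × (4.2/65536) V
      = -2.1 + 3.95967 = 1.85967 V.

1.860 V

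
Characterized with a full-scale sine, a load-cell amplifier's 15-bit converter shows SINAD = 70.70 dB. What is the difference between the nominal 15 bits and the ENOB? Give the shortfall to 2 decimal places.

3.55 bits

Effective bits = (70.70 − 1.76)/6.02 = 11.4518.
Lost resolution: 15 − 11.4518 = 3.5482 bits.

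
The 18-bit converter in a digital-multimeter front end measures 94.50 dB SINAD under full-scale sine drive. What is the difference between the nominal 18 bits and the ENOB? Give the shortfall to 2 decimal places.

Effective bits = (94.50 − 1.76)/6.02 = 15.4053.
Shortfall = 18 − 15.4053 = 2.5947 bits.

2.59 bits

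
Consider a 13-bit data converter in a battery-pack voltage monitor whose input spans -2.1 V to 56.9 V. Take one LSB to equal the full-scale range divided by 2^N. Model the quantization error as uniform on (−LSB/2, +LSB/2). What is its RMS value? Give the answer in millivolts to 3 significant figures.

Range = 56.9 − (-2.1) = 59 V.
LSB = 59 V ÷ 2^13 = 59/8192 V = 7.2021 mV.
σ_q = LSB/√12 = 7.2021 mV/3.4641 = 2.08 mV.

2.08 mV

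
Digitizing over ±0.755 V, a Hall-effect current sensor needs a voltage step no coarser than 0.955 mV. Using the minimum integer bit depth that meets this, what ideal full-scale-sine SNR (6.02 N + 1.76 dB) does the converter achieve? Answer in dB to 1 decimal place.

Full-scale range = 0.755 V − (-0.755 V) = 1.51 V.
Required number of levels: 1.51/0.955 mV = 1581.2; smallest N with 2^N ≥ that is 11.
SNR = 6.02 × 11 + 1.76 = 67.98 dB.

68.0 dB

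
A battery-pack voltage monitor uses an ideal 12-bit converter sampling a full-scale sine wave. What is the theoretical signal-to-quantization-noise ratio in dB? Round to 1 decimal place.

74.0 dB

6.02(12) + 1.76 = 72.24 + 1.76 = 74.00 dB.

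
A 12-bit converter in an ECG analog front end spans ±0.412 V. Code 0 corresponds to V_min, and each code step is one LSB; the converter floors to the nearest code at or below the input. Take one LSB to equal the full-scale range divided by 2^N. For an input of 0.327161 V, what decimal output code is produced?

3674

Range = 0.412 − (-0.412) = 0.824 V. LSB = 0.824 V / 2^12 ≈ 201.2 µV.
V_in − V_min = 0.327161 − (-0.412) = 0.739161 V.
Divide by LSB: 0.739161 × 4096/0.824 = 3674.2760.
Truncating gives code 3674.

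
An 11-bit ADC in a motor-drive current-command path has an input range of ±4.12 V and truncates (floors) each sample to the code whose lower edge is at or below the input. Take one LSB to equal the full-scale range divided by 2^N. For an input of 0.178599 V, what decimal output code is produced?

Range = 4.12 − (-4.12) = 8.24 V. LSB = 8.24 V / 2^11 ≈ 4.023 mV.
(V_in − V_min) × 2^11/range = (0.178599 − (-4.12)) × 2048/8.24 = 1068.390.
Floor → code = 1068.

1068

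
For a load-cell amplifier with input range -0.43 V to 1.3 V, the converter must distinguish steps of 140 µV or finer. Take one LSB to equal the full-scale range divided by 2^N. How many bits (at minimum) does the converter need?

14 bits

The full-scale span is 1.3 − (-0.43) = 1.73 V.
Required number of levels: 1.73/140 µV = 12357; smallest N with 2^N ≥ that is 14.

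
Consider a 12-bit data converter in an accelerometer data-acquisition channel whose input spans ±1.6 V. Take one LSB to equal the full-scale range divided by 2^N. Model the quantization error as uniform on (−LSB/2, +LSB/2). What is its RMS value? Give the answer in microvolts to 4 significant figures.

The full-scale span is 1.6 − (-1.6) = 3.2 V.
LSB = 3.2 V ÷ 2^12 = 3.2/4096 V = 0.781250 mV.
For a uniform distribution on [−LSB/2, +LSB/2], V_rms = LSB/√12 = 0.781250 mV/3.4641 = 225.5 µV.

225.5 µV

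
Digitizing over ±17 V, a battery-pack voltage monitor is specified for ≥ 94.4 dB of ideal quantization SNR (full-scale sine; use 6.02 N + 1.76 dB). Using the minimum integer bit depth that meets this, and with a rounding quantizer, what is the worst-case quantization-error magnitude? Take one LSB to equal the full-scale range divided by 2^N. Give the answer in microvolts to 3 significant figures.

Range = 17 − (-17) = 34 V.
Required N = ⌈(94.4 − 1.76)/6.02⌉ = ⌈15.389⌉ = 16.
Step size = 34/65536 V = 0.51880 mV.
Max error for round-to-nearest is LSB/2 = 259 µV.

259 µV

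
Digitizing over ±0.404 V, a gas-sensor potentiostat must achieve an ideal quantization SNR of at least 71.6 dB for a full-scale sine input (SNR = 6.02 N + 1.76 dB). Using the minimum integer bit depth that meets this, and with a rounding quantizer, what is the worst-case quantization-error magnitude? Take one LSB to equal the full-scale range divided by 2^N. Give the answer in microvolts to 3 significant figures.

The full-scale span is 0.404 − (-0.404) = 0.808 V.
N ≥ (71.6 − 1.76)/6.02 = 11.601 → N_min = 12.
LSB = 0.808 V ÷ 2^12 = 0.808/4096 V = 197.27 µV.
Half an LSB is 98.6 µV.

98.6 µV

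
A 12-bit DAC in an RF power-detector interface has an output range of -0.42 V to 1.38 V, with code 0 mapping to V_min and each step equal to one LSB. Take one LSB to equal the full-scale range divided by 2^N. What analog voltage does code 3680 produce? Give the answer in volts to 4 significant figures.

1.197 V

Span: 1.38 V − (-0.42 V) = 1.8 V. LSB = 1.8 V / 2^12.
Output = V_min + (3680/4096) × range = -0.42 + 0.898438 × 1.8 V
      = -0.42 V + 1.61719 V = 1.19719 V.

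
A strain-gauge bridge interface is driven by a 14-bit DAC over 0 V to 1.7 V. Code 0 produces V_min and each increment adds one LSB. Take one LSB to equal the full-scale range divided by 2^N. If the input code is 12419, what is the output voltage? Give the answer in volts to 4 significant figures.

Range is 1.7 V. LSB = 1.7 V / 2^14.
Output = V_min + (12419/16384) × range = 0 + 0.757996 × 1.7 V
      = 0 + 1.28859 = 1.28859 V.

1.289 V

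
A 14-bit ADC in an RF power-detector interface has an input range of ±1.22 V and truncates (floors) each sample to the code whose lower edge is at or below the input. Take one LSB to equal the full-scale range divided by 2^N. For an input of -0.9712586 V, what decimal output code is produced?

Range = 1.22 − (-1.22) = 2.44 V. LSB = 2.44 V / 2^14 ≈ 148.9 µV.
(V_in − V_min) × 2^14/range = (-0.9712586 − (-1.22)) × 16384/2.44 = 1670.237.
Floor → code = 1670.

1670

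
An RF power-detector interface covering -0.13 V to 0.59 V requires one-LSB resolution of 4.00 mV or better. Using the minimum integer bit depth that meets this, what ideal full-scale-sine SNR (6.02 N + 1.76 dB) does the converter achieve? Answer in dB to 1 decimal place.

Full-scale range = 0.59 V − (-0.13 V) = 0.72 V.
Need 2^N ≥ 0.72 V / 4.00 mV = 180.0 → N_min = 8.
6.02(8) + 1.76 = 49.92 dB.

49.9 dB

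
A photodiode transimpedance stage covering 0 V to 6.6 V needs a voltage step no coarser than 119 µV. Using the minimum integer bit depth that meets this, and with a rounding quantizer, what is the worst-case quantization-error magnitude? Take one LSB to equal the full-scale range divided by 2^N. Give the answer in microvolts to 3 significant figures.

50.4 µV

V_FS = 6.6 V.
6.6 V / 119 µV = 55460. Since 2^15 = 32768 and 2^16 = 65536, N = 16.
One LSB is 6.6 V / 65536 = 100.71 µV.
Half an LSB is 50.4 µV.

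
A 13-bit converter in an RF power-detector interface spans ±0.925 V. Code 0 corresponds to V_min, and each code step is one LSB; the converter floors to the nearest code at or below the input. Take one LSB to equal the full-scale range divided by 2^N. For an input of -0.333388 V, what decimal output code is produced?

2619

The full-scale span is 0.925 − (-0.925) = 1.85 V. LSB = 1.85 V / 2^13 ≈ 225.8 µV.
(V_in − V_min) × 2^13/range = (-0.333388 − (-0.925)) × 8192/1.85 = 2619.722.
Floor → code = 2619.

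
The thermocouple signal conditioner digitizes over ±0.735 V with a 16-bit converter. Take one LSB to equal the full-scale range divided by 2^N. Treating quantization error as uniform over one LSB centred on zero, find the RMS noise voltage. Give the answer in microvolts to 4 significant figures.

6.475 µV

The full-scale span is 0.735 − (-0.735) = 1.47 V.
LSB = 1.47 V ÷ 2^16 = 1.47/65536 V = 22.4304 µV.
V_rms = LSB/√12 = 22.4304 µV / √12 = 6.475 µV.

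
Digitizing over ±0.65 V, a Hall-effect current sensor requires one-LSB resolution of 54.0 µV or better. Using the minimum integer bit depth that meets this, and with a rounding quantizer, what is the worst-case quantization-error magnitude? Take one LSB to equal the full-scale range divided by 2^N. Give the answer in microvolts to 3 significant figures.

19.8 µV

Span: 0.65 V − (-0.65 V) = 1.3 V.
Required number of levels: 1.3/54.0 µV = 24074; smallest N with 2^N ≥ that is 15.
LSB = 1.3 V ÷ 2^15 = 1.3/32768 V = 39.673 µV.
Max error for round-to-nearest is LSB/2 = 19.8 µV.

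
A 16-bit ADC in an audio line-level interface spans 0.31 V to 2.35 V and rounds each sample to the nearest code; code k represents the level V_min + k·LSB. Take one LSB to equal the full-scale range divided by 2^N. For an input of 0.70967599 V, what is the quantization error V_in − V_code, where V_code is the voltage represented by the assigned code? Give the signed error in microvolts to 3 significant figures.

Span: 2.35 V − (0.31 V) = 2.04 V. LSB = 2.04 V / 2^16 ≈ 31.13 µV.
Position in LSBs: (0.70967599 − (0.31)) × 65536/2.04 = 12839.7871; rounding gives k = 12840.
V_code = 0.31 + (12840/65536) × 2.04 = 0.70968261719 V.
Error = V_in − V_code = 0.70967599 − (0.70968261719) = −6.63 µV.

−6.63 µV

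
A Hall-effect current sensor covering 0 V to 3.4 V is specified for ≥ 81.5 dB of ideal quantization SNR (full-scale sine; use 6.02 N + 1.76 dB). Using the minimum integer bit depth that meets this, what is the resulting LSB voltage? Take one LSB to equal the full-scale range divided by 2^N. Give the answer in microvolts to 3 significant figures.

208 µV

V_FS = 3.4 V.
Solving 6.02 N ≥ 81.5 − 1.76: N ≥ 13.246. Round up → N = 14.
LSB = 3.4 V ÷ 2^14 = 3.4/16384 V = 208 µV.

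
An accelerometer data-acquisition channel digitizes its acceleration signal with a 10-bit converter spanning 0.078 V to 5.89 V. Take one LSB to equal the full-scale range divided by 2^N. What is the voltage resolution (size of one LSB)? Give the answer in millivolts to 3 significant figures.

5.68 mV

Full-scale range = 5.89 V − (0.078 V) = 5.812 V.
2^10 = 1024 levels.
LSB = 5.812 V / 2^10 = 5.68 mV.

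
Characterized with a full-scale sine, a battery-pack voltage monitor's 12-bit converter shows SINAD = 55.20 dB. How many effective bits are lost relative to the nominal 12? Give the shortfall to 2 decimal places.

ENOB = (SINAD − 1.76)/6.02 = (55.20 − 1.76)/6.02 = 8.8771 bits.
12 − 8.8771 = 3.12 bits below nominal.

3.12 bits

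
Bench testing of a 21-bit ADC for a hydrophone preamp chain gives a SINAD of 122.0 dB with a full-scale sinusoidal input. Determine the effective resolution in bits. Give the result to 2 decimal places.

19.97 bits

(122.0 − 1.76) / 6.02 = 120.24/6.02 = 19.9734 effective bits.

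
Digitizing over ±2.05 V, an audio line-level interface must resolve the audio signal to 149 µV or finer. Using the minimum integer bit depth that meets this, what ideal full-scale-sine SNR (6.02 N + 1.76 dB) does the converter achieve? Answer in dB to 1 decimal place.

Span: 2.05 V − (-2.05 V) = 4.1 V.
Levels needed ≥ 4.1/149 µV = 27520. 2^15 = 32768 suffices, so N_min = 15.
SNR = 6.02 × 15 + 1.76 = 92.06 dB.

92.1 dB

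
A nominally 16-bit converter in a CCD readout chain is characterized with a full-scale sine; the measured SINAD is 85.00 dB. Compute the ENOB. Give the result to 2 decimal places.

13.83 bits

ENOB = (85.00 − 1.76)/6.02 = 13.8272 bits.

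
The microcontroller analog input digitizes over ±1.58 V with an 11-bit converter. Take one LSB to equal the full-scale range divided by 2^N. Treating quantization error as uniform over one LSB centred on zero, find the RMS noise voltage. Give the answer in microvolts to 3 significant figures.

445 µV

Full-scale range = 1.58 V − (-1.58 V) = 3.16 V.
LSB = 3.16 V ÷ 2^11 = 3.16/2048 V = 1.5430 mV.
RMS of a uniform error over width LSB is LSB/√12 = 445 µV.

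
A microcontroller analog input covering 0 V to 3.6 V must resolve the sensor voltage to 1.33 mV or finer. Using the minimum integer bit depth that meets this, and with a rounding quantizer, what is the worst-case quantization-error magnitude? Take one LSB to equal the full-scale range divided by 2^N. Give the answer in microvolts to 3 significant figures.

V_FS = 3.6 V.
Required number of levels: 3.6/1.33 mV = 2706.8; smallest N with 2^N ≥ that is 12.
LSB = 3.6 V / 2^12 = 0.87891 mV.
Max error for round-to-nearest is LSB/2 = 439 µV.

439 µV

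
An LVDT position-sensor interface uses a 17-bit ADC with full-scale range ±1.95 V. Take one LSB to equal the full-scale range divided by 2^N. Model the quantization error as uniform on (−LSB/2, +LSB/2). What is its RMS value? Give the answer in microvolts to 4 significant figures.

The full-scale span is 1.95 − (-1.95) = 3.9 V.
LSB = 3.9 V / 2^17 = 29.7546 µV.
σ_q = LSB/√12 = 29.7546 µV/3.4641 = 8.589 µV.

8.589 µV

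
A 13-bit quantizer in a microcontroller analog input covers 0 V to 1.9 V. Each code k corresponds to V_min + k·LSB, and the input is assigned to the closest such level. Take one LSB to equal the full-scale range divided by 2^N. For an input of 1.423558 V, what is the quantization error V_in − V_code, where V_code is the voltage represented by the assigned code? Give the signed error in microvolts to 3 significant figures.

−50.4 µV

Span = 1.9 V. LSB = 1.9 V / 2^13 ≈ 231.9 µV.
(1.423558 − (0)) / LSB = 1.423558 × 8192/1.9 = 6137.7827. Nearest integer: k = 6138.
Reconstructed level: 0 + 6138 × 1.9/8192 V = 1.423608398 V.
Error = V_in − V_code = 1.423558 − (1.423608398) = −50.4 µV.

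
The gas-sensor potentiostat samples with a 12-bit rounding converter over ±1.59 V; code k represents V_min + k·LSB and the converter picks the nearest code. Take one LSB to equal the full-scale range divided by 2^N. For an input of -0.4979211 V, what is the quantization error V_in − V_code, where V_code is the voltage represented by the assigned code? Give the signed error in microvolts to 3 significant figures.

−270 µV

Span: 1.59 V − (-1.59 V) = 3.18 V. LSB = 3.18 V / 2^12 ≈ 0.7764 mV.
(-0.4979211 − (-1.59)) / LSB = 1.0920789 × 4096/3.18 = 1406.6526. Nearest integer: k = 1407.
Reconstructed level: -1.59 + 1407 × 3.18/4096 V = -0.4976513672 V.
e = -0.4979211 − (-0.4976513672) = −270 µV.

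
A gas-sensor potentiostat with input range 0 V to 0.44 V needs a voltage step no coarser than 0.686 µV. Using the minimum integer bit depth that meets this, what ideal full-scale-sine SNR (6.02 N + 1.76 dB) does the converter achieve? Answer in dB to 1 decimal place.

V_FS = 0.44 V.
Need 2^N ≥ 0.44 V / 0.686 µV = 641400 → N_min = 20.
Ideal SNR at N = 20: 6.02·20 + 1.76 = 122.2 dB.

122.2 dB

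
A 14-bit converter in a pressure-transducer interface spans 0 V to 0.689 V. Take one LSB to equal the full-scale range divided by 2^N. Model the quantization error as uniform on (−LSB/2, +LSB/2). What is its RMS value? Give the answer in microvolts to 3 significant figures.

12.1 µV

Span = 0.689 V.
LSB = 0.689 V / 2^14 = 42.053 µV.
For a uniform distribution on [−LSB/2, +LSB/2], V_rms = LSB/√12 = 42.053 µV/3.4641 = 12.1 µV.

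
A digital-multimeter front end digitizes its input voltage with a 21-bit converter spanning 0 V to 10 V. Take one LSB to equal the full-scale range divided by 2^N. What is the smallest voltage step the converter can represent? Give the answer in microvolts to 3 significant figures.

V_FS = 10 V.
There are 2^21 = 2097152 steps.
One LSB is 10 V / 2097152 = 4.77 µV.

4.77 µV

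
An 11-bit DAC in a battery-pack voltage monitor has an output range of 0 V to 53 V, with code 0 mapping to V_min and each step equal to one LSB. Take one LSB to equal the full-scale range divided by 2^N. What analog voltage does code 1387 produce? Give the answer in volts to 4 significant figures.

35.89 V

V_FS = 53 V. LSB = 53 V / 2^11.
V_out = 0 + 1387 × (53/2048) V
      = 0 + 35.8940 = 35.8940 V.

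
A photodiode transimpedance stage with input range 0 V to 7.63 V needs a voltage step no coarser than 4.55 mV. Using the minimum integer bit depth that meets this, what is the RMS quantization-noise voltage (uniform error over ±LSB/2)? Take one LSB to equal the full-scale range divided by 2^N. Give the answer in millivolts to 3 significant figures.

Span = 7.63 V.
7.63 V / 4.55 mV = 1677. Since 2^10 = 1024 and 2^11 = 2048, N = 11.
One LSB is 7.63 V / 2048 = 3.7256 mV.
σ_q = LSB/√12 = 3.7256 mV/3.4641 = 1.08 mV.

1.08 mV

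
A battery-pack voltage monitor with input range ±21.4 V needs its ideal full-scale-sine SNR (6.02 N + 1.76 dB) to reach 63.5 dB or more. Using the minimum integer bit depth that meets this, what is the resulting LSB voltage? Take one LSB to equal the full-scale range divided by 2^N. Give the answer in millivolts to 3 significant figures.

Full-scale range = 21.4 V − (-21.4 V) = 42.8 V.
N ≥ (63.5 − 1.76)/6.02 = 10.256 → N_min = 11.
LSB = 42.8 V / 2^11 = 20.9 mV.

20.9 mV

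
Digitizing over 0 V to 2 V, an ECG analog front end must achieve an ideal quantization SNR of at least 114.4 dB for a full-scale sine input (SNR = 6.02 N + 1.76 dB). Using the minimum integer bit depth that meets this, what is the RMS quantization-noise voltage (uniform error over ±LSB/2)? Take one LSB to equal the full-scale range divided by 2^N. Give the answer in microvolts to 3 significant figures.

1.10 µV

Range is 2 V.
Required N = ⌈(114.4 − 1.76)/6.02⌉ = ⌈18.711⌉ = 19.
One LSB is 2 V / 524288 = 3.8147 µV.
σ_q = LSB/√12 = 3.8147 µV/3.4641 = 1.10 µV.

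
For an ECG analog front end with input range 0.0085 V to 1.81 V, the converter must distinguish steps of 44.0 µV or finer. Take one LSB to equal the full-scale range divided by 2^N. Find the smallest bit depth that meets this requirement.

16 bits

Span: 1.81 V − (0.0085 V) = 1.8015 V.
Levels needed ≥ 1.8015/44.0 µV = 40940. 2^16 = 65536 suffices, so N_min = 16.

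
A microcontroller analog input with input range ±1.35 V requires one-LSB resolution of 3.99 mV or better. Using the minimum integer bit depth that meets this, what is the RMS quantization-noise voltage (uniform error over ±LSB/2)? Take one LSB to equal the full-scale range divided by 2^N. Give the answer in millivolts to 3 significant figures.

0.761 mV

Full-scale range = 1.35 V − (-1.35 V) = 2.7 V.
Required number of levels: 2.7/3.99 mV = 676.69; smallest N with 2^N ≥ that is 10.
LSB = 2.7 V ÷ 2^10 = 2.7/1024 V = 2.6367 mV.
RMS noise = LSB/√12 = 0.761 mV.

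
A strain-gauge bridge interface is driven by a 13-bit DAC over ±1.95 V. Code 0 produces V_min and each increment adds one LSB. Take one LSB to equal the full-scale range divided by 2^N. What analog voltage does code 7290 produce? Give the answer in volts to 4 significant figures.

Span: 1.95 V − (-1.95 V) = 3.9 V. LSB = 3.9 V / 2^13.
V_out = V_min + code × LSB = -1.95 V + 7290 × 3.9 V / 8192
      = -1.95 + 3.47058 = 1.52058 V.

1.521 V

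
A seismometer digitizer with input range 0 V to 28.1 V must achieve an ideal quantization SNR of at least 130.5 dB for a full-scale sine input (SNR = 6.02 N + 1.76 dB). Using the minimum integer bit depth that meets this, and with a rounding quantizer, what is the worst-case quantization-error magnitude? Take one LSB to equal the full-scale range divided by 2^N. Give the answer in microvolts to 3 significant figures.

V_FS = 28.1 V.
N ≥ (130.5 − 1.76)/6.02 = 21.385 → N_min = 22.
LSB = 28.1 V ÷ 2^22 = 28.1/4194304 V = 6.6996 µV.
|e|_max = LSB/2 = 3.35 µV.

3.35 µV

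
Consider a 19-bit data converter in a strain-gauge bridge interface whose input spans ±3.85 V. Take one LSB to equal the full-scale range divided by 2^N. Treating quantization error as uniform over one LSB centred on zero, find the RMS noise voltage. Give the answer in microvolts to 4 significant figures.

4.240 µV

Span: 3.85 V − (-3.85 V) = 7.7 V.
LSB = 7.7 V ÷ 2^19 = 7.7/524288 V = 14.6866 µV.
RMS of a uniform error over width LSB is LSB/√12 = 4.240 µV.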